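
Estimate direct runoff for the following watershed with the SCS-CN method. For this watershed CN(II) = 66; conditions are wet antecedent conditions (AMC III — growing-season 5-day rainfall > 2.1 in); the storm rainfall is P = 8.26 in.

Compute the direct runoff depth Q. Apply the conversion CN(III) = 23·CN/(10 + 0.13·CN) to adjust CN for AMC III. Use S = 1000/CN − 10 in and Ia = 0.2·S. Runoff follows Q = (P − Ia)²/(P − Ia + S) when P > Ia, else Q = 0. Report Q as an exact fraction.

Q = 87892682089/14476672650 in ≈ 6.071 in

CN(III) from CN(II)=66: (23·66)/(10 + 0.13·66) = 75900/929 ≈ 81.701
Retention S: 1000/CN − 10 with CN=81.701 → S = 1700/759 ≈ 2.240 in
Ia = 0.2·(1700/759) = 340/759 in ≈ 0.448 in
Excess rainfall: 8.260 − 0.448 = 7.812 in; P > Ia so Q > 0
Runoff Q = (P−Ia)²/(P−Ia+S) = (7.812)²/(7.812+2.240) = 87892682089/14476672650 ≈ 6.071 in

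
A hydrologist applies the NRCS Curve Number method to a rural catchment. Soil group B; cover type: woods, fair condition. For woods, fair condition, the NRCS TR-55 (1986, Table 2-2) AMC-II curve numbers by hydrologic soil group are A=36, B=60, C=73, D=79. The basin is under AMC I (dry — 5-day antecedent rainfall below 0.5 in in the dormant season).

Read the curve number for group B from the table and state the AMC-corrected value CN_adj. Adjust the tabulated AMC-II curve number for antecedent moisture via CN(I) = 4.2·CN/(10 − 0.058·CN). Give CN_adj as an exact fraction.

CN_adj = 6300/163 ≈ 38.650

NRCS table: woods, fair condition, soil group B → CN(II) = 60
Adjust CN=60 to AMC I: 4.2·60/(10 − 0.058·60) → 252 ÷ (163/25) = 6300/163 ≈ 38.650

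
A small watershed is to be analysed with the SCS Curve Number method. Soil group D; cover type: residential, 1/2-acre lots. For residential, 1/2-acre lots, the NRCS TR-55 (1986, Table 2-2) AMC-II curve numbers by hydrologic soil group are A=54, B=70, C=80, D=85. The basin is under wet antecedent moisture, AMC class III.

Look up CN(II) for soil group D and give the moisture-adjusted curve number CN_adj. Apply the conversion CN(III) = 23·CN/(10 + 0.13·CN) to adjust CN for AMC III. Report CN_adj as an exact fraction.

NRCS table: residential, 1/2-acre lots, soil group D → CN(II) = 85
Wet (AMC III): CN(III) = 23·85/(10 + 0.13·85) = 1955/(421/20) = 39100/421 ≈ 92.874

CN_adj = 39100/421 ≈ 92.874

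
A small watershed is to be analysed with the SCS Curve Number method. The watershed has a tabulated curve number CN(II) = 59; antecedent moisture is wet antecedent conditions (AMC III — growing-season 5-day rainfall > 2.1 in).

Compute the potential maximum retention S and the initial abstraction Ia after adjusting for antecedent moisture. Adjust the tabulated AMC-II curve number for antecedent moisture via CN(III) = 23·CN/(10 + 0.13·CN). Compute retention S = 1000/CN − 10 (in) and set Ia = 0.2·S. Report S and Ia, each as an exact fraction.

S = 4100/1357 in ≈ 3.021 in; Ia = 820/1357 in ≈ 0.604 in

Adjust CN=59 to AMC III: 23·59/(10 + 0.13·59) → 1357 ÷ (1767/100) = 135700/1767 ≈ 76.797
Retention S: 1000/CN − 10 with CN=76.797 → S = 4100/1357 ≈ 3.021 in
Ia = 0.2S: 0.2·3.021 = 0.604 in (exactly 820/1357)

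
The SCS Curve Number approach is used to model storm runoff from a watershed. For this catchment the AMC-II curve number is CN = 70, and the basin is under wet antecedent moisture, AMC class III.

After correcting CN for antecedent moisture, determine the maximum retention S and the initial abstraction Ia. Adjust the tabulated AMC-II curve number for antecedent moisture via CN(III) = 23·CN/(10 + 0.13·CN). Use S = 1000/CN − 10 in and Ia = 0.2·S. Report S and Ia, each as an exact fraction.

S = 300/161 in ≈ 1.863 in; Ia = 60/161 in ≈ 0.373 in

CN(III) from CN(II)=70: (23·70)/(10 + 0.13·70) = 16100/191 ≈ 84.293
Max retention: S = 1000/(16100/191) − 10 = 300/161 in (≈ 1.863 in)
Ia = 0.2S: 0.2·1.863 = 0.373 in (exactly 60/161)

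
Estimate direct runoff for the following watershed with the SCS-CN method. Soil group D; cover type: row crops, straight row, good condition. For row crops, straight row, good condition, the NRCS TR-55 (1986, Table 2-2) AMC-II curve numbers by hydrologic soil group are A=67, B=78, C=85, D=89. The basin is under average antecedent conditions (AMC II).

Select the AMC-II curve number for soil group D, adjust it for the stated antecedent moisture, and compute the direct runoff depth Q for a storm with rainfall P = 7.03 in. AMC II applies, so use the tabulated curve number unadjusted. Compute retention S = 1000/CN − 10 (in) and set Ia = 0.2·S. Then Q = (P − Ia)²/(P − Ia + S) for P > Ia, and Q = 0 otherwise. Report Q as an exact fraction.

Q = 3644174689/635166300 in ≈ 5.737 in

NRCS table: row crops, straight row, good condition, soil group D → CN(II) = 89
CN(II) = 89; AMC II needs no correction.
S = 1000/89 − 10 = 110/89 in ≈ 1.236 in
Initial abstraction Ia = S/5 = (110/89)/5 = 22/89 ≈ 0.247 in
Excess rainfall: 7.030 − 0.247 = 6.783 in; P > Ia so Q > 0
Q: (60367/8900)² ÷ (71367/8900) = 3644174689/635166300 in (≈ 5.737 in)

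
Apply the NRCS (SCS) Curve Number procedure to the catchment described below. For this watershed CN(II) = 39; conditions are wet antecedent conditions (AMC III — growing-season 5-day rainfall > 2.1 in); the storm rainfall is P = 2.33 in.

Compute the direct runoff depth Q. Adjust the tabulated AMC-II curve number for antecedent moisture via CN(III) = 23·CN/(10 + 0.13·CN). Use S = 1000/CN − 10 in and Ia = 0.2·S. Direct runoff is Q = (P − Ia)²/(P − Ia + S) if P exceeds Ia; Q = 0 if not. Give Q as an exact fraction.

Q = 7569174001/62520989700 in ≈ 0.121 in

Wet (AMC III): CN(III) = 23·39/(10 + 0.13·39) = 897/(1507/100) = 89700/1507 ≈ 59.522
S = 1000/(89700/1507) − 10 = 6100/897 in ≈ 6.800 in
Initial abstraction Ia = S/5 = (6100/897)/5 = 1220/897 ≈ 1.360 in
Since P=2.330 > Ia=1.360: effective rainfall P−Ia = 87001/89700 in
Q = (87001/89700)²/((87001/89700) + 6100/897) = (7569174001/8046090000)/(697001/89700) = 7569174001/62520989700 in ≈ 0.121 in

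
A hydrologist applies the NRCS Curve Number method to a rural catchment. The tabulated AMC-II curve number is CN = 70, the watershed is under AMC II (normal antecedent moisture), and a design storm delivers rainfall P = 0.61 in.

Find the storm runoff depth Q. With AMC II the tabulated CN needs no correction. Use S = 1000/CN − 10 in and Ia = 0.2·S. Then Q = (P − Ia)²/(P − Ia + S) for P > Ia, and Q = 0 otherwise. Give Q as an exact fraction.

CN(II) = 70; AMC II needs no correction.
S = 1000/70 − 10 = 30/7 in ≈ 4.286 in
Ia = 0.2S: 0.2·4.286 = 0.857 in (exactly 6/7)
P = 0.610 ≤ Ia = 0.857 in: entire storm abstracted, Q = 0.

Q = 0 in ≈ 0.000 in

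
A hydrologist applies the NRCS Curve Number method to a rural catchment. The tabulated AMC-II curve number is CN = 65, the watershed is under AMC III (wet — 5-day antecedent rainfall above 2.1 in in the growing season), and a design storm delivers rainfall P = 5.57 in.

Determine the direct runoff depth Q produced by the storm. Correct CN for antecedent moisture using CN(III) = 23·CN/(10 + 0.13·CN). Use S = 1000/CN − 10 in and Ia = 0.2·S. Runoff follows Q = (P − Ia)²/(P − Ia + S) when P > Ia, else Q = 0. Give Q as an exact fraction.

Q = 23269366849/6654035700 in ≈ 3.497 in

CN(III) from CN(II)=65: (23·65)/(10 + 0.13·65) = 29900/369 ≈ 81.030
Max retention: S = 1000/(29900/369) − 10 = 700/299 in (≈ 2.341 in)
Initial abstraction Ia = S/5 = (700/299)/5 = 140/299 ≈ 0.468 in
Excess rainfall: 5.570 − 0.468 = 5.102 in; P > Ia so Q > 0
Q = (152543/29900)²/((152543/29900) + 700/299) = (23269366849/894010000)/(222543/29900) = 23269366849/6654035700 in ≈ 3.497 in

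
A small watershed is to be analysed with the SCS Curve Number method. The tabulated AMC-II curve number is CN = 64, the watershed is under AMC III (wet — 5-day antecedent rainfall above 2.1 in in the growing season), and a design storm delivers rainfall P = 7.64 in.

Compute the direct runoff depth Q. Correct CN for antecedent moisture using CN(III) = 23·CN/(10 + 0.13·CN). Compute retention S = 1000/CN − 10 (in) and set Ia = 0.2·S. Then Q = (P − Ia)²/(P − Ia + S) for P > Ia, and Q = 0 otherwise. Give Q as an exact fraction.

Q = 270503809/50765600 in ≈ 5.328 in

CN(III) from CN(II)=64: (23·64)/(10 + 0.13·64) = 18400/229 ≈ 80.349
S = 1000/(18400/229) − 10 = 225/92 in ≈ 2.446 in
Initial abstraction Ia = S/5 = (225/92)/5 = 45/92 ≈ 0.489 in
P − Ia = 7.640 − 0.489 = 16447/2300 ≈ 7.151 in (> 0, runoff occurs)
Q: (16447/2300)² ÷ (5518/575) = 270503809/50765600 in (≈ 5.328 in)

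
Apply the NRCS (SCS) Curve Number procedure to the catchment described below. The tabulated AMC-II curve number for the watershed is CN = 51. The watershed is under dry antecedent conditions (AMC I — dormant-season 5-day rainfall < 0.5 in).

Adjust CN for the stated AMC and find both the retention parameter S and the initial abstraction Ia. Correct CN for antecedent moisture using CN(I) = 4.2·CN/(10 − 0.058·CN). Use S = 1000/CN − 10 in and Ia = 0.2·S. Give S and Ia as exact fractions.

Adjust CN=51 to AMC I: 4.2·51/(10 − 0.058·51) → (1071/5) ÷ (3521/500) = 15300/503 ≈ 30.417
Max retention: S = 1000/(15300/503) − 10 = 3500/153 in (≈ 22.876 in)
Initial abstraction Ia = S/5 = (3500/153)/5 = 700/153 ≈ 4.575 in

S = 3500/153 in ≈ 22.876 in; Ia = 700/153 in ≈ 4.575 in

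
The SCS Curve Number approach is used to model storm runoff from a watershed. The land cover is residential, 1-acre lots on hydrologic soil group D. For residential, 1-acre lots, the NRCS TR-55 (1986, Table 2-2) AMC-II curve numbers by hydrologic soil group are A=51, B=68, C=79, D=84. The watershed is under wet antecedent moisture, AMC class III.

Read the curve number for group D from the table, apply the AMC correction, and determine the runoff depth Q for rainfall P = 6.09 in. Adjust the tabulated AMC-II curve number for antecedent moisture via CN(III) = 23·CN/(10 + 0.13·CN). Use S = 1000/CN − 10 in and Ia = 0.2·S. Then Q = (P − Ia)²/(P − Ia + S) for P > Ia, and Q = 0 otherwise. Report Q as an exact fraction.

Q = 81880105609/15752900100 in ≈ 5.198 in

NRCS table: residential, 1-acre lots, soil group D → CN(II) = 84
Adjust CN=84 to AMC III: 23·84/(10 + 0.13·84) → 1932 ÷ (523/25) = 48300/523 ≈ 92.352
S = 1000/(48300/523) − 10 = 400/483 in ≈ 0.828 in
Ia = 0.2S: 0.2·0.828 = 0.166 in (exactly 80/483)
Excess rainfall: 6.090 − 0.166 = 5.924 in; P > Ia so Q > 0
Q = (286147/48300)²/((286147/48300) + 400/483) = (81880105609/2332890000)/(326147/48300) = 81880105609/15752900100 in ≈ 5.198 in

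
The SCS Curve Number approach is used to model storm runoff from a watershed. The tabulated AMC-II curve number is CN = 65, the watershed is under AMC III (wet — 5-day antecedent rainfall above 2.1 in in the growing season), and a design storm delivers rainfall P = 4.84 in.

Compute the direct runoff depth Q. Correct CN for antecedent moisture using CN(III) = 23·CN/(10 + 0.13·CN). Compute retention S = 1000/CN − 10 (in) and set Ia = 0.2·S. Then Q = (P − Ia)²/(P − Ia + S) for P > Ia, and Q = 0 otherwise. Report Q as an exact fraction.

Q = 1067917041/375088025 in ≈ 2.847 in

Wet (AMC III): CN(III) = 23·65/(10 + 0.13·65) = 1495/(369/20) = 29900/369 ≈ 81.030
S = 1000/(29900/369) − 10 = 700/299 in ≈ 2.341 in
Initial abstraction Ia = S/5 = (700/299)/5 = 140/299 ≈ 0.468 in
Since P=4.840 > Ia=0.468: effective rainfall P−Ia = 32679/7475 in
Runoff Q = (P−Ia)²/(P−Ia+S) = (4.372)²/(4.372+2.341) = 1067917041/375088025 ≈ 2.847 in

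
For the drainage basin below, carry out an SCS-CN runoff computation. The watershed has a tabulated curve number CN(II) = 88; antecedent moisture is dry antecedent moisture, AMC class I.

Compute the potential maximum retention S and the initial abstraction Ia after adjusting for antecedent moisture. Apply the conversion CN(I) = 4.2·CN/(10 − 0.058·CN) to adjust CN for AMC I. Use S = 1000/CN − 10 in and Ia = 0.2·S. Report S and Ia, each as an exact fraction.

Dry (AMC I): CN(I) = 4.2·88/(10 − 0.058·88) = (1848/5)/(612/125) = 3850/51 ≈ 75.490
Max retention: S = 1000/(3850/51) − 10 = 250/77 in (≈ 3.247 in)
Ia = 0.2S: 0.2·3.247 = 0.649 in (exactly 50/77)

S = 250/77 in ≈ 3.247 in; Ia = 50/77 in ≈ 0.649 in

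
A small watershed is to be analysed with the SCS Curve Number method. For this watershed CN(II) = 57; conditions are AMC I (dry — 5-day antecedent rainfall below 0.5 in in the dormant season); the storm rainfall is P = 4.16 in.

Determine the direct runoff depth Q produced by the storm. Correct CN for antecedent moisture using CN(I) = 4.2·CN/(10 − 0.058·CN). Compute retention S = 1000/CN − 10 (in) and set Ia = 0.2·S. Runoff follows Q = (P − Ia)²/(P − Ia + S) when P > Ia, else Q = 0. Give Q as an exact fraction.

CN(I) from CN(II)=57: (4.2·57)/(10 − 0.058·57) = 119700/3347 ≈ 35.763
S = 1000/(119700/3347) − 10 = 21500/1197 in ≈ 17.962 in
Ia = 0.2·(21500/1197) = 4300/1197 in ≈ 3.592 in
Excess rainfall: 4.160 − 3.592 = 0.568 in; P > Ia so Q > 0
Q: (16988/29925)² ÷ (554488/29925) = 36074018/2074131675 in (≈ 0.017 in)

Q = 36074018/2074131675 in ≈ 0.017 in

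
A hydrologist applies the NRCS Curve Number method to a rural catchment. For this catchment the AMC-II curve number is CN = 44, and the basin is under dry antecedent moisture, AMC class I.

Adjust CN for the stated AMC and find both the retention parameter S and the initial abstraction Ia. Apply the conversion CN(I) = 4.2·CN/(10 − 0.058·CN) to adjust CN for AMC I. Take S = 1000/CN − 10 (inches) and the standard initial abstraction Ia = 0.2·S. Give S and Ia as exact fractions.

Dry (AMC I): CN(I) = 4.2·44/(10 − 0.058·44) = (924/5)/(931/125) = 3300/133 ≈ 24.812
S = 1000/(3300/133) − 10 = 1000/33 in ≈ 30.303 in
Ia = 0.2·(1000/33) = 200/33 in ≈ 6.061 in

S = 1000/33 in ≈ 30.303 in; Ia = 200/33 in ≈ 6.061 in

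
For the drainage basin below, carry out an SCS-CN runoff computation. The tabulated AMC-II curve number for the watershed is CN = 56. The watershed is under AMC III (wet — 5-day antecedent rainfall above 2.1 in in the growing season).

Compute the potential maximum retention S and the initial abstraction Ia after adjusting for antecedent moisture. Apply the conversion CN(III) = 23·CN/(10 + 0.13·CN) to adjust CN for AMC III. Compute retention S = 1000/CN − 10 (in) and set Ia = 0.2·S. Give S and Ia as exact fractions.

S = 550/161 in ≈ 3.416 in; Ia = 110/161 in ≈ 0.683 in

Wet (AMC III): CN(III) = 23·56/(10 + 0.13·56) = 1288/(432/25) = 4025/54 ≈ 74.537
S = 1000/(4025/54) − 10 = 550/161 in ≈ 3.416 in
Ia = 0.2·(550/161) = 110/161 in ≈ 0.683 in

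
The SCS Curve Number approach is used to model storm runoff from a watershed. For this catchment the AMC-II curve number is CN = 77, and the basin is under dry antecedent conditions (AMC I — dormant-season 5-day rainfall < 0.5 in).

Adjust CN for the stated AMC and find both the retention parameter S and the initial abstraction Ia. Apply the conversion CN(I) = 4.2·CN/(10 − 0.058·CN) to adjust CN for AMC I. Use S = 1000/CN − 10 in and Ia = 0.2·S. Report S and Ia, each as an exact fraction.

Dry (AMC I): CN(I) = 4.2·77/(10 − 0.058·77) = (1617/5)/(2767/500) = 161700/2767 ≈ 58.439
Retention S: 1000/CN − 10 with CN=58.439 → S = 11500/1617 ≈ 7.112 in
Ia = 0.2·(11500/1617) = 2300/1617 in ≈ 1.422 in

S = 11500/1617 in ≈ 7.112 in; Ia = 2300/1617 in ≈ 1.422 in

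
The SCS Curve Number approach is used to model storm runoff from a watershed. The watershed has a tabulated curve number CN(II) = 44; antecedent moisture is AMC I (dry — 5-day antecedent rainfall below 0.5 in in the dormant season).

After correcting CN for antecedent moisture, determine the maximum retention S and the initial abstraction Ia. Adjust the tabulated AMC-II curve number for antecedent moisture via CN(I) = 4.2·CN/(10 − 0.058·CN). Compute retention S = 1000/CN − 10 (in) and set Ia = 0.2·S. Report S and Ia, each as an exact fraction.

S = 1000/33 in ≈ 30.303 in; Ia = 200/33 in ≈ 6.061 in

CN(I) from CN(II)=44: (4.2·44)/(10 − 0.058·44) = 3300/133 ≈ 24.812
Retention S: 1000/CN − 10 with CN=24.812 → S = 1000/33 ≈ 30.303 in
Ia = 0.2S: 0.2·30.303 = 6.061 in (exactly 200/33)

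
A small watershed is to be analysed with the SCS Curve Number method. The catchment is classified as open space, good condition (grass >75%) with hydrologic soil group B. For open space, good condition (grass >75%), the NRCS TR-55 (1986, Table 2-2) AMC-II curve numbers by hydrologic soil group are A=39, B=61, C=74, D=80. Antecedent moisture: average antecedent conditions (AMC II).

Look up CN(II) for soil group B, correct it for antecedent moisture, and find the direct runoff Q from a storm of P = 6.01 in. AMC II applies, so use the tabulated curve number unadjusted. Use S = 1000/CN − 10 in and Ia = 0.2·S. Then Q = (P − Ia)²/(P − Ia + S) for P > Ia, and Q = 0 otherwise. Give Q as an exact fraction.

Q = 832957321/413952100 in ≈ 2.012 in

NRCS table: open space, good condition (grass >75%), soil group B → CN(II) = 61
AMC II — tabulated CN = 61 applies directly.
Retention S: 1000/CN − 10 with CN=61.000 → S = 390/61 ≈ 6.393 in
Initial abstraction Ia = S/5 = (390/61)/5 = 78/61 ≈ 1.279 in
Excess rainfall: 6.010 − 1.279 = 4.731 in; P > Ia so Q > 0
Q: (28861/6100)² ÷ (67861/6100) = 832957321/413952100 in (≈ 2.012 in)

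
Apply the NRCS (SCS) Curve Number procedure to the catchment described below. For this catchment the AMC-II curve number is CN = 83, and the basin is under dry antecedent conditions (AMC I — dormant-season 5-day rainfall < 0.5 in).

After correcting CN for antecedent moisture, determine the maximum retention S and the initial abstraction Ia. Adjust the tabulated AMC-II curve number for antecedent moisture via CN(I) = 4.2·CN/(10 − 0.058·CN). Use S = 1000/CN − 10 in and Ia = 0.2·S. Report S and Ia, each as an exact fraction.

Dry (AMC I): CN(I) = 4.2·83/(10 − 0.058·83) = (1743/5)/(2593/500) = 174300/2593 ≈ 67.219
S = 1000/(174300/2593) − 10 = 8500/1743 in ≈ 4.877 in
Ia = 0.2S: 0.2·4.877 = 0.975 in (exactly 1700/1743)

S = 8500/1743 in ≈ 4.877 in; Ia = 1700/1743 in ≈ 0.975 in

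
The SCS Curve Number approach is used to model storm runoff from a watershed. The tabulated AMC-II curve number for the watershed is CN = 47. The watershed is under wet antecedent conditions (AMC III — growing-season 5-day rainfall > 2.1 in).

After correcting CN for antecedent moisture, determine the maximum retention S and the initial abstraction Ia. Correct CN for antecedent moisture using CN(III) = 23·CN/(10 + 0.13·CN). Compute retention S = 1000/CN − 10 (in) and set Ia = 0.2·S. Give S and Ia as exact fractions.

Adjust CN=47 to AMC III: 23·47/(10 + 0.13·47) → 1081 ÷ (1611/100) = 108100/1611 ≈ 67.101
S = 1000/(108100/1611) − 10 = 5300/1081 in ≈ 4.903 in
Initial abstraction Ia = S/5 = (5300/1081)/5 = 1060/1081 ≈ 0.981 in

S = 5300/1081 in ≈ 4.903 in; Ia = 1060/1081 in ≈ 0.981 in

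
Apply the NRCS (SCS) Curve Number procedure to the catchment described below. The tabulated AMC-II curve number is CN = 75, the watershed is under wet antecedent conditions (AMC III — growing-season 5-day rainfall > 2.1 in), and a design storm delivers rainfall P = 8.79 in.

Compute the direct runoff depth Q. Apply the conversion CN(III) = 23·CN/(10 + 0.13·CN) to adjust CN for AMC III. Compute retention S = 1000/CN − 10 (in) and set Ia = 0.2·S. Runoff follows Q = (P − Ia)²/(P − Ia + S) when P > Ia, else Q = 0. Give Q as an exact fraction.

CN(III) from CN(II)=75: (23·75)/(10 + 0.13·75) = 6900/79 ≈ 87.342
S = 1000/(6900/79) − 10 = 100/69 in ≈ 1.449 in
Ia = 0.2S: 0.2·1.449 = 0.290 in (exactly 20/69)
Excess rainfall: 8.790 − 0.290 = 8.500 in; P > Ia so Q > 0
Q: (58651/6900)² ÷ (68651/6900) = 3439939801/473691900 in (≈ 7.262 in)

Q = 3439939801/473691900 in ≈ 7.262 in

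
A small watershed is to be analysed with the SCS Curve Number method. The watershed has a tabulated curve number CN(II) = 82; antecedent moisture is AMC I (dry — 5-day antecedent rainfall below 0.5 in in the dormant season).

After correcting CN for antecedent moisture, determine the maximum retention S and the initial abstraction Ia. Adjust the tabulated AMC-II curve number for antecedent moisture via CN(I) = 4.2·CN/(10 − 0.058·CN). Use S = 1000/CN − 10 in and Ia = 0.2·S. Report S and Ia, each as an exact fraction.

Adjust CN=82 to AMC I: 4.2·82/(10 − 0.058·82) → (1722/5) ÷ (1311/250) = 28700/437 ≈ 65.675
Max retention: S = 1000/(28700/437) − 10 = 1500/287 in (≈ 5.226 in)
Initial abstraction Ia = S/5 = (1500/287)/5 = 300/287 ≈ 1.045 in

S = 1500/287 in ≈ 5.226 in; Ia = 300/287 in ≈ 1.045 in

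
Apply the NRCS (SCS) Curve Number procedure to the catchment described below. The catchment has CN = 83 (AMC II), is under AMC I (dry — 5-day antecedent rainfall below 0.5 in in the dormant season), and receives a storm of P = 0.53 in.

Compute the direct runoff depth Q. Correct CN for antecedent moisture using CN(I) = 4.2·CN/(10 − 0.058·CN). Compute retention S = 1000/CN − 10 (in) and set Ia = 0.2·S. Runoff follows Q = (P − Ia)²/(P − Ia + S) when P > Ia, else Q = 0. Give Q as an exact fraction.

Adjust CN=83 to AMC I: 4.2·83/(10 − 0.058·83) → (1743/5) ÷ (2593/500) = 174300/2593 ≈ 67.219
Max retention: S = 1000/(174300/2593) − 10 = 8500/1743 in (≈ 4.877 in)
Initial abstraction Ia = S/5 = (8500/1743)/5 = 1700/1743 ≈ 0.975 in
P = 0.530 ≤ Ia = 0.975 in: entire storm abstracted, Q = 0.

Q = 0 in ≈ 0.000 in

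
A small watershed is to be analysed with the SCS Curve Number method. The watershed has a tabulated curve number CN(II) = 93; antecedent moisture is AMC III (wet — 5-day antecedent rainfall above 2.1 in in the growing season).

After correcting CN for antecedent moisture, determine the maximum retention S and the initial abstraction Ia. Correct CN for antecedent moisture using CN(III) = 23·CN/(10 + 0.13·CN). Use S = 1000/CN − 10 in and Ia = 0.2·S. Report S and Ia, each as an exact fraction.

Adjust CN=93 to AMC III: 23·93/(10 + 0.13·93) → 2139 ÷ (2209/100) = 213900/2209 ≈ 96.831
S = 1000/(213900/2209) − 10 = 700/2139 in ≈ 0.327 in
Ia = 0.2·(700/2139) = 140/2139 in ≈ 0.065 in

S = 700/2139 in ≈ 0.327 in; Ia = 140/2139 in ≈ 0.065 in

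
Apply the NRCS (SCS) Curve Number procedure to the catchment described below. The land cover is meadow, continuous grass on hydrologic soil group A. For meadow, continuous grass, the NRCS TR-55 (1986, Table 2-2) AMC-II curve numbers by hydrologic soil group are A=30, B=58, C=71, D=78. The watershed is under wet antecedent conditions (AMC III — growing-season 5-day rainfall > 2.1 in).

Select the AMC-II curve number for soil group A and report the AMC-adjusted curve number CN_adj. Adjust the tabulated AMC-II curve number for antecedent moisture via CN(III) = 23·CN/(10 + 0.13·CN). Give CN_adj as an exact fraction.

CN_adj = 6900/139 ≈ 49.640

NRCS table: meadow, continuous grass, soil group A → CN(II) = 30
Adjust CN=30 to AMC III: 23·30/(10 + 0.13·30) → 690 ÷ (139/10) = 6900/139 ≈ 49.640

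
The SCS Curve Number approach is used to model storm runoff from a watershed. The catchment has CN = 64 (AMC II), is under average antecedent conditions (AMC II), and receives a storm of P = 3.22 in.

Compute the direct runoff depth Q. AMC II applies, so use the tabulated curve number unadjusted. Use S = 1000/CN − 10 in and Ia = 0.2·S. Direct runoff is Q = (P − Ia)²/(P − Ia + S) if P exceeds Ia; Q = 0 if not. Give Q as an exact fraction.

Q = 175561/308800 in ≈ 0.569 in

CN(II) = 64; AMC II needs no correction.
Max retention: S = 1000/64 − 10 = 45/8 in (≈ 5.625 in)
Initial abstraction Ia = S/5 = (45/8)/5 = 9/8 ≈ 1.125 in
Since P=3.220 > Ia=1.125: effective rainfall P−Ia = 419/200 in
Runoff Q = (P−Ia)²/(P−Ia+S) = (2.095)²/(2.095+5.625) = 175561/308800 ≈ 0.569 in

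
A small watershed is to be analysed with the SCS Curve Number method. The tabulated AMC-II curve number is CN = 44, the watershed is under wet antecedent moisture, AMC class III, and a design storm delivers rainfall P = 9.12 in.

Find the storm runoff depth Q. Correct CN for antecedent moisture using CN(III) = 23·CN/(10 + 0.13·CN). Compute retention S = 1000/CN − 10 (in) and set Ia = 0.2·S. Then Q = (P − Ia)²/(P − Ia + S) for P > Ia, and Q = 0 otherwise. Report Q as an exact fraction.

Q = 642216964/135487825 in ≈ 4.740 in

Wet (AMC III): CN(III) = 23·44/(10 + 0.13·44) = 1012/(393/25) = 25300/393 ≈ 64.377
S = 1000/(25300/393) − 10 = 1400/253 in ≈ 5.534 in
Ia = 0.2·(1400/253) = 280/253 in ≈ 1.107 in
Since P=9.120 > Ia=1.107: effective rainfall P−Ia = 50684/6325 in
Q = (50684/6325)²/((50684/6325) + 1400/253) = (2568867856/40005625)/(85684/6325) = 642216964/135487825 in ≈ 4.740 in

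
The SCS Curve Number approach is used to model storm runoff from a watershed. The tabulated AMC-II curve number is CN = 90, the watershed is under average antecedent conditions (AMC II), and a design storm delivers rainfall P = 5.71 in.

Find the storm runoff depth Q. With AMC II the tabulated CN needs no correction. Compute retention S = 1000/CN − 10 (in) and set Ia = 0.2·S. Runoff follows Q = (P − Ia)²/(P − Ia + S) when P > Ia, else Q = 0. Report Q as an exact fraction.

Average conditions: CN = 90 (no AMC adjustment).
Max retention: S = 1000/90 − 10 = 10/9 in (≈ 1.111 in)
Initial abstraction Ia = S/5 = (10/9)/5 = 2/9 ≈ 0.222 in
P − Ia = 5.710 − 0.222 = 4939/900 ≈ 5.488 in (> 0, runoff occurs)
Runoff Q = (P−Ia)²/(P−Ia+S) = (5.488)²/(5.488+1.111) = 24393721/5345100 ≈ 4.564 in

Q = 24393721/5345100 in ≈ 4.564 in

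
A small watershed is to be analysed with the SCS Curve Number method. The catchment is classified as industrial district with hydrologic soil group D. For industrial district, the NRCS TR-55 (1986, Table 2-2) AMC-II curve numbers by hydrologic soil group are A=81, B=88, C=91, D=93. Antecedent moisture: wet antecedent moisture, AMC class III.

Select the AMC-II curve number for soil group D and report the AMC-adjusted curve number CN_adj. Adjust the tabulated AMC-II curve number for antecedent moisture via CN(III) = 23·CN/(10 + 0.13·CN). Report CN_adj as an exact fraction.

CN_adj = 213900/2209 ≈ 96.831

NRCS table: industrial district, soil group D → CN(II) = 93
CN(III) from CN(II)=93: (23·93)/(10 + 0.13·93) = 213900/2209 ≈ 96.831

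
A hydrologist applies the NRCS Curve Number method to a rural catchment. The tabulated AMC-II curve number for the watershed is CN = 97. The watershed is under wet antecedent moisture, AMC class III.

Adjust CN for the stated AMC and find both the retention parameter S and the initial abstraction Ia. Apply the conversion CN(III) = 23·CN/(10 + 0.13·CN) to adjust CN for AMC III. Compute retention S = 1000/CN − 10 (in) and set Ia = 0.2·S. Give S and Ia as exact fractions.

S = 300/2231 in ≈ 0.134 in; Ia = 60/2231 in ≈ 0.027 in

Adjust CN=97 to AMC III: 23·97/(10 + 0.13·97) → 2231 ÷ (2261/100) = 223100/2261 ≈ 98.673
S = 1000/(223100/2261) − 10 = 300/2231 in ≈ 0.134 in
Ia = 0.2S: 0.2·0.134 = 0.027 in (exactly 60/2231)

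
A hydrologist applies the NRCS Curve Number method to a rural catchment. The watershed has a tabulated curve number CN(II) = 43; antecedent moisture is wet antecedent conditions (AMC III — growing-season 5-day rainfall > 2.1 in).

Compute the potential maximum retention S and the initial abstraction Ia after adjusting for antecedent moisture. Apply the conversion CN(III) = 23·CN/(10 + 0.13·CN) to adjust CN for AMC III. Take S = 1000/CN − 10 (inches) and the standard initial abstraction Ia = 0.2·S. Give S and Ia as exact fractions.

S = 5700/989 in ≈ 5.763 in; Ia = 1140/989 in ≈ 1.153 in

Wet (AMC III): CN(III) = 23·43/(10 + 0.13·43) = 989/(1559/100) = 98900/1559 ≈ 63.438
Max retention: S = 1000/(98900/1559) − 10 = 5700/989 in (≈ 5.763 in)
Ia = 0.2·(5700/989) = 1140/989 in ≈ 1.153 in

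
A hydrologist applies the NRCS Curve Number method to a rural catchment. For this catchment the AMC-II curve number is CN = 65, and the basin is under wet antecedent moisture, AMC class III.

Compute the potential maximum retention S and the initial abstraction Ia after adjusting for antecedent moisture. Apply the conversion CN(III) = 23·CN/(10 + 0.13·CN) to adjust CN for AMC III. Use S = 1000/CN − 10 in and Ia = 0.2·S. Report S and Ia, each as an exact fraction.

Wet (AMC III): CN(III) = 23·65/(10 + 0.13·65) = 1495/(369/20) = 29900/369 ≈ 81.030
Retention S: 1000/CN − 10 with CN=81.030 → S = 700/299 ≈ 2.341 in
Ia = 0.2·(700/299) = 140/299 in ≈ 0.468 in

S = 700/299 in ≈ 2.341 in; Ia = 140/299 in ≈ 0.468 in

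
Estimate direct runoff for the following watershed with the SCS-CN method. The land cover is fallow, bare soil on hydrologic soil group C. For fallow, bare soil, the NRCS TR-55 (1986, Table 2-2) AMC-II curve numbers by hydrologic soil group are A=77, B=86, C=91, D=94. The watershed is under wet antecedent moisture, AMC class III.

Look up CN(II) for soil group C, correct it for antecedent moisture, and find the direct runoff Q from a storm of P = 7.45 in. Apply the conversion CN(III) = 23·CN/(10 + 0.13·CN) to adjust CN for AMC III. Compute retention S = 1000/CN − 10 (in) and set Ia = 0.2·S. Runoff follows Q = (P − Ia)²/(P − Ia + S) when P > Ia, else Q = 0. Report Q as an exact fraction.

NRCS table: fallow, bare soil, soil group C → CN(II) = 91
Adjust CN=91 to AMC III: 23·91/(10 + 0.13·91) → 2093 ÷ (2183/100) = 209300/2183 ≈ 95.877
Retention S: 1000/CN − 10 with CN=95.877 → S = 900/2093 ≈ 0.430 in
Initial abstraction Ia = S/5 = (900/2093)/5 = 180/2093 ≈ 0.086 in
Excess rainfall: 7.450 − 0.086 = 7.364 in; P > Ia so Q > 0
Q: (308257/41860)² ÷ (326257/41860) = 95022378049/13657118020 in (≈ 6.958 in)

Q = 95022378049/13657118020 in ≈ 6.958 in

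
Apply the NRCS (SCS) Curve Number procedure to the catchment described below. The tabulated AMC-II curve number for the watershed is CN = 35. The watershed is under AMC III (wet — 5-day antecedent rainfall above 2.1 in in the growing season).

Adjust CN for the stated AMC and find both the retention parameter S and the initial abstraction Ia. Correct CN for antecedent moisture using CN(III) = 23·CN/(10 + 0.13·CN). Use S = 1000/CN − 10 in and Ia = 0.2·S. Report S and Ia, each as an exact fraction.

Adjust CN=35 to AMC III: 23·35/(10 + 0.13·35) → 805 ÷ (291/20) = 16100/291 ≈ 55.326
Max retention: S = 1000/(16100/291) − 10 = 1300/161 in (≈ 8.075 in)
Initial abstraction Ia = S/5 = (1300/161)/5 = 260/161 ≈ 1.615 in

S = 1300/161 in ≈ 8.075 in; Ia = 260/161 in ≈ 1.615 in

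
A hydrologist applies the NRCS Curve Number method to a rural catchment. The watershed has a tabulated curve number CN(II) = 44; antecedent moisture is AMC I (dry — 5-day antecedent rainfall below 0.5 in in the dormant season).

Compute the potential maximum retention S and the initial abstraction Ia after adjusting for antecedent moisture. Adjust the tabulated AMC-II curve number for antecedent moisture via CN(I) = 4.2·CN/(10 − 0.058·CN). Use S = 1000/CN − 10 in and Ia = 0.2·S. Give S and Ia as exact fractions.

S = 1000/33 in ≈ 30.303 in; Ia = 200/33 in ≈ 6.061 in

Dry (AMC I): CN(I) = 4.2·44/(10 − 0.058·44) = (924/5)/(931/125) = 3300/133 ≈ 24.812
Max retention: S = 1000/(3300/133) − 10 = 1000/33 in (≈ 30.303 in)
Initial abstraction Ia = S/5 = (1000/33)/5 = 200/33 ≈ 6.061 in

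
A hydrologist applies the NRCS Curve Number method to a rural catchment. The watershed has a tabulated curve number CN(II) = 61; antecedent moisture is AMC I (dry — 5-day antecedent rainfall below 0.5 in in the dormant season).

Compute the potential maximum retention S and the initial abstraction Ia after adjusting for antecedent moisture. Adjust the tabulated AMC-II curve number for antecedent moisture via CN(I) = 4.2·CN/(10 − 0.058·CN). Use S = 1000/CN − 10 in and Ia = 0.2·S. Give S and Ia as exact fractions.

Adjust CN=61 to AMC I: 4.2·61/(10 − 0.058·61) → (1281/5) ÷ (3231/500) = 42700/1077 ≈ 39.647
Max retention: S = 1000/(42700/1077) − 10 = 6500/427 in (≈ 15.222 in)
Ia = 0.2·(6500/427) = 1300/427 in ≈ 3.044 in

S = 6500/427 in ≈ 15.222 in; Ia = 1300/427 in ≈ 3.044 in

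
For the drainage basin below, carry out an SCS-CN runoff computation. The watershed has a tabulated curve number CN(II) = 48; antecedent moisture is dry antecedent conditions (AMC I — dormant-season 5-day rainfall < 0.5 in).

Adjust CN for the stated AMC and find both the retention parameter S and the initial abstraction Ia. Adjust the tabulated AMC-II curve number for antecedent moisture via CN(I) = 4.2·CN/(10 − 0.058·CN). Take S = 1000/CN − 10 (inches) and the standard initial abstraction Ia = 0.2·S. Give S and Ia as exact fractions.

S = 1625/63 in ≈ 25.794 in; Ia = 325/63 in ≈ 5.159 in

Dry (AMC I): CN(I) = 4.2·48/(10 − 0.058·48) = (1008/5)/(902/125) = 12600/451 ≈ 27.938
S = 1000/(12600/451) − 10 = 1625/63 in ≈ 25.794 in
Ia = 0.2S: 0.2·25.794 = 5.159 in (exactly 325/63)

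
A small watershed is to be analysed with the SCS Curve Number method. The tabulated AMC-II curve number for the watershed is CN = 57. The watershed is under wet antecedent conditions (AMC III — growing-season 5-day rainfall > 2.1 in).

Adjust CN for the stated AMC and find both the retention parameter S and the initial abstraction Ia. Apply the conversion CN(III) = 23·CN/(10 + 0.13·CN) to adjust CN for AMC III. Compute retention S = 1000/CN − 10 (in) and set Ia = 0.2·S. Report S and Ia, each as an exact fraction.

S = 4300/1311 in ≈ 3.280 in; Ia = 860/1311 in ≈ 0.656 in

Adjust CN=57 to AMC III: 23·57/(10 + 0.13·57) → 1311 ÷ (1741/100) = 131100/1741 ≈ 75.302
Retention S: 1000/CN − 10 with CN=75.302 → S = 4300/1311 ≈ 3.280 in
Ia = 0.2·(4300/1311) = 860/1311 in ≈ 0.656 in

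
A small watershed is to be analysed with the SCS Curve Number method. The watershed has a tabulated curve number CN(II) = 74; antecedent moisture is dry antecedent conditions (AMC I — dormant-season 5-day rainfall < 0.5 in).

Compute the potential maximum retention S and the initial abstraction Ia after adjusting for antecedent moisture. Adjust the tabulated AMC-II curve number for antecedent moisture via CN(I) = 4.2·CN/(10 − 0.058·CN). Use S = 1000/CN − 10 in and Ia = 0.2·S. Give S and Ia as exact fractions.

S = 6500/777 in ≈ 8.366 in; Ia = 1300/777 in ≈ 1.673 in

Adjust CN=74 to AMC I: 4.2·74/(10 − 0.058·74) → (1554/5) ÷ (1427/250) = 77700/1427 ≈ 54.450
S = 1000/(77700/1427) − 10 = 6500/777 in ≈ 8.366 in
Ia = 0.2S: 0.2·8.366 = 1.673 in (exactly 1300/777)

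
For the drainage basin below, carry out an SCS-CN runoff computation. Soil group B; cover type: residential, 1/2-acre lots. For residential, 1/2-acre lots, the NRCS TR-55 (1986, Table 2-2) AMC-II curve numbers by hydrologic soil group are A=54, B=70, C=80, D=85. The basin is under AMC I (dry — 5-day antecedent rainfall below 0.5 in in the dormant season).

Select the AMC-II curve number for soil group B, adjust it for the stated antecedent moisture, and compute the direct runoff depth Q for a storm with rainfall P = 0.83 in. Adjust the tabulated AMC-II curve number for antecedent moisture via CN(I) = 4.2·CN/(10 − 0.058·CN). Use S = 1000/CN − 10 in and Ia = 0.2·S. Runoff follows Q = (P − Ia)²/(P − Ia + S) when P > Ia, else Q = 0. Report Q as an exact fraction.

Q = 0 in ≈ 0.000 in

NRCS table: residential, 1/2-acre lots, soil group B → CN(II) = 70
Dry (AMC I): CN(I) = 4.2·70/(10 − 0.058·70) = 294/(297/50) = 4900/99 ≈ 49.495
S = 1000/(4900/99) − 10 = 500/49 in ≈ 10.204 in
Ia = 0.2·(500/49) = 100/49 in ≈ 2.041 in
P = 0.830 ≤ Ia = 2.041 in: entire storm abstracted, Q = 0.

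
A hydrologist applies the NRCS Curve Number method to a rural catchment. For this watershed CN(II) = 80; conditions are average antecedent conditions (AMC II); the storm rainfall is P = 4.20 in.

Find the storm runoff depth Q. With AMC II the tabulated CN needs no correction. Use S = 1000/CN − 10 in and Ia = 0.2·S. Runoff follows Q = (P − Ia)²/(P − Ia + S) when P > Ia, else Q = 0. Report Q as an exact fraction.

Q = 1369/620 in ≈ 2.208 in

CN(II) = 80; AMC II needs no correction.
Retention S: 1000/CN − 10 with CN=80.000 → S = 5/2 ≈ 2.500 in
Ia = 0.2·(5/2) = 1/2 in ≈ 0.500 in
Excess rainfall: 4.200 − 0.500 = 3.700 in; P > Ia so Q > 0
Q: (37/10)² ÷ (31/5) = 1369/620 in (≈ 2.208 in)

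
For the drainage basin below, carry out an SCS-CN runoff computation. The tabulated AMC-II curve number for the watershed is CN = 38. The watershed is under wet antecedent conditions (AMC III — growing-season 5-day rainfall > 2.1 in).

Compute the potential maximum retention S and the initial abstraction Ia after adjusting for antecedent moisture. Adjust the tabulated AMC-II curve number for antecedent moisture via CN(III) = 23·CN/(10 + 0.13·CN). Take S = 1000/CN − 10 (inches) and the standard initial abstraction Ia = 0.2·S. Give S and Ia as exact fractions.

Adjust CN=38 to AMC III: 23·38/(10 + 0.13·38) → 874 ÷ (747/50) = 43700/747 ≈ 58.501
Retention S: 1000/CN − 10 with CN=58.501 → S = 3100/437 ≈ 7.094 in
Initial abstraction Ia = S/5 = (3100/437)/5 = 620/437 ≈ 1.419 in

S = 3100/437 in ≈ 7.094 in; Ia = 620/437 in ≈ 1.419 in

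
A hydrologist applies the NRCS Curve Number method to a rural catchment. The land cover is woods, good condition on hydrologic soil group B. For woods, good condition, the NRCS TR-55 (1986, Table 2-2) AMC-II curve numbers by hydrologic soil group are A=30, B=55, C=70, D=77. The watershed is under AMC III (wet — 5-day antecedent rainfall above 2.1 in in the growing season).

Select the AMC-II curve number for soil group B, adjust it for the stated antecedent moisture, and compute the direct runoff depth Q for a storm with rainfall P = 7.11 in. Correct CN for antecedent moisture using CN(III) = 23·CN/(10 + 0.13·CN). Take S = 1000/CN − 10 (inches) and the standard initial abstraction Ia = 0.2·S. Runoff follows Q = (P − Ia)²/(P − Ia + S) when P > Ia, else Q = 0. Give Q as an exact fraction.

NRCS table: woods, good condition, soil group B → CN(II) = 55
Adjust CN=55 to AMC III: 23·55/(10 + 0.13·55) → 1265 ÷ (343/20) = 25300/343 ≈ 73.761
Retention S: 1000/CN − 10 with CN=73.761 → S = 900/253 ≈ 3.557 in
Ia = 0.2·(900/253) = 180/253 in ≈ 0.711 in
Excess rainfall: 7.110 − 0.711 = 6.399 in; P > Ia so Q > 0
Q = (161883/25300)²/((161883/25300) + 900/253) = (26206105689/640090000)/(251883/25300) = 970596507/236023700 in ≈ 4.112 in

Q = 970596507/236023700 in ≈ 4.112 in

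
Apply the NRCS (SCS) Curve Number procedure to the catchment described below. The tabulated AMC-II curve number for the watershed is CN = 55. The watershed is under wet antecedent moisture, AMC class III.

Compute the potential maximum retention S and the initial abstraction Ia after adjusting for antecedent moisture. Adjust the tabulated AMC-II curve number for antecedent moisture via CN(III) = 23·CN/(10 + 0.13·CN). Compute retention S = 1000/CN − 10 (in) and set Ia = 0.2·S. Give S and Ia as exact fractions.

CN(III) from CN(II)=55: (23·55)/(10 + 0.13·55) = 25300/343 ≈ 73.761
S = 1000/(25300/343) − 10 = 900/253 in ≈ 3.557 in
Initial abstraction Ia = S/5 = (900/253)/5 = 180/253 ≈ 0.711 in

S = 900/253 in ≈ 3.557 in; Ia = 180/253 in ≈ 0.711 in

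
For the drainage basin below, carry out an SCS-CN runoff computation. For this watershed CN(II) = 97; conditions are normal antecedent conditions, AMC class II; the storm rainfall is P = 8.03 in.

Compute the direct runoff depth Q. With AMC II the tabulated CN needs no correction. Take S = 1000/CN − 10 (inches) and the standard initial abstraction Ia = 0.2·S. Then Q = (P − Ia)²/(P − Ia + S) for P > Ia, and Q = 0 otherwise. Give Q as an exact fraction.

Average conditions: CN = 97 (no AMC adjustment).
Max retention: S = 1000/97 − 10 = 30/97 in (≈ 0.309 in)
Initial abstraction Ia = S/5 = (30/97)/5 = 6/97 ≈ 0.062 in
Excess rainfall: 8.030 − 0.062 = 7.968 in; P > Ia so Q > 0
Runoff Q = (P−Ia)²/(P−Ia+S) = (7.968)²/(7.968+0.309) = 5973898681/778822700 ≈ 7.670 in

Q = 5973898681/778822700 in ≈ 7.670 in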